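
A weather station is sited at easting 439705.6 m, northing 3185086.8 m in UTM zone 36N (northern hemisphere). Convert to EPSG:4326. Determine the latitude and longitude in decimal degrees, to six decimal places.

lat 28.791900°, lon 32.382200°

Zone 36N: λ₀ = 33°, k₀ = 0.9996, false easting 500000 m.
Meridian distance M = (N − FN)/k₀ = 3186361.3 m.
Inverse transverse Mercator on WGS84 gives φ = 28.79189962°, λ = 32.38220038°.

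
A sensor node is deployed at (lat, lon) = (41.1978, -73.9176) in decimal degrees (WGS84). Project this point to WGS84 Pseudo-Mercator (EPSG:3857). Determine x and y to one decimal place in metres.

x -8228469.6 m, y 5041561.0 m

Web Mercator is spherical with R = a = 6378137 m.
x = R·λ = 6378137 × -1.290105495 = -8228469.593 m.
y = R·ln tan(π/4 + φ/2) = 6378137 × 0.790444144 = 5041561.042 m.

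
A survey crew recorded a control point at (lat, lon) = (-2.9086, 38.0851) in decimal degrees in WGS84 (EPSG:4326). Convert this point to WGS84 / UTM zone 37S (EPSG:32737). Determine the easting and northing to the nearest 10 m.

E 398320 m, N 9678470 m

Zone 37 central meridian λ₀ = 6×37 − 183 = 39°; Δλ = -0.9149°.
Transverse Mercator on WGS84 with k₀ = 0.9996 gives E = 398320.483 m, N = 9678468.340 m.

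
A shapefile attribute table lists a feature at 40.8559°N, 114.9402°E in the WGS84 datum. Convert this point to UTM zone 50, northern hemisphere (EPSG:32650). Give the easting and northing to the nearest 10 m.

E 326390 m, N 4524800 m

Zone 50 central meridian λ₀ = 6×50 − 183 = 117°; Δλ = -2.0598°.
Transverse Mercator on WGS84 with k₀ = 0.9996 gives E = 326385.466 m, N = 4524802.734 m.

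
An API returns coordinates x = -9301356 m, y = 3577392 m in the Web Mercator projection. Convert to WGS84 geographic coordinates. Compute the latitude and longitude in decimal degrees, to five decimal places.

lat 30.57280°, lon -83.55550°

R = 6378137 m. λ = x/R = -83.55550258°.
φ = 2·arctan(exp(y/R)) − 90° = 2·arctan(1.75222) − 90° = 30.57279624°.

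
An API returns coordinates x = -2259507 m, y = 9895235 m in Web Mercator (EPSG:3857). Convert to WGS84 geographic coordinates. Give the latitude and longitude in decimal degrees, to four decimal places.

lat 66.0671°, lon -20.2975°

R = 6378137 m. λ = x/R = -20.29749673°.
φ = 2·arctan(exp(y/R)) − 90° = 2·arctan(4.71821) − 90° = 66.06710127°.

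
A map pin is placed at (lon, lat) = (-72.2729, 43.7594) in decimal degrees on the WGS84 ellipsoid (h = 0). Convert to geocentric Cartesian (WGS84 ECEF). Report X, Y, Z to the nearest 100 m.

WGS84: a = 6378137 m, e² = 0.006694380; N(φ) = a/√(1−e²sin²φ) = 6388373.898 m.
X = (N+h)·cosφ·cosλ = 1404889.331 m; Y = (N+h)·cosφ·sinλ = -4394922.035 m; Z = (N(1−e²)+h)·sinφ = 4388822.539 m.

X 1404900 m, Y -4394900 m, Z 4388800 m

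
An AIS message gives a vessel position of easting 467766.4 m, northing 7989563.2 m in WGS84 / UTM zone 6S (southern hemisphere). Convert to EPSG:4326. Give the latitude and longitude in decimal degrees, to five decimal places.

Zone 6S: λ₀ = -147°, k₀ = 0.9996, false easting 500000 m, false northing 10000000 m.
Meridian distance M = (N − FN)/k₀ = -2011241.3 m.
Inverse transverse Mercator on WGS84 gives φ = -18.18280027°, λ = -147.30479962°.

lat -18.18280°, lon -147.30480°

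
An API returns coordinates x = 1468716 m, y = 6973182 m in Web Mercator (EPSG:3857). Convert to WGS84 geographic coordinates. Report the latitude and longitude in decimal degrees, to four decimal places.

lat 52.9469°, lon 13.1937°

R = 6378137 m. λ = x/R = 13.19370031°.
φ = 2·arctan(exp(y/R)) − 90° = 2·arctan(2.98409) − 90° = 52.94690059°.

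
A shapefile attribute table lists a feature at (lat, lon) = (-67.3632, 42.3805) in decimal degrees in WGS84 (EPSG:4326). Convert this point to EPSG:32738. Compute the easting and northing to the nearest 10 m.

E 387520 m, N 2525760 m

Zone 38 central meridian λ₀ = 6×38 − 183 = 45°; Δλ = -2.6195°.
Transverse Mercator on WGS84 with k₀ = 0.9996 gives E = 387517.271 m, N = 2525756.701 m.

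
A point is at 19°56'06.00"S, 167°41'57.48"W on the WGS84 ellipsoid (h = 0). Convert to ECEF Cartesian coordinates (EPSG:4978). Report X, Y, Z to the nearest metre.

WGS84: a = 6378137 m, e² = 0.006694380; N(φ) = a/√(1−e²sin²φ) = 6380620.242 m.
X = (N+h)·cosφ·cosλ = -5860590.643 m; Y = (N+h)·cosφ·sinλ = -1277890.412 m; Z = (N(1−e²)+h)·sinφ = -2160933.598 m.

X -5860591 m, Y -1277890 m, Z -2160934 m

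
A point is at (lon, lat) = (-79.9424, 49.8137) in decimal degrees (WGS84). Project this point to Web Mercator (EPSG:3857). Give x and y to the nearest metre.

Web Mercator is spherical with R = a = 6378137 m.
x = R·λ = 6378137 × -1.395258092 = -8899147.261 m.
y = R·ln tan(π/4 + φ/2) = 6378137 × 1.005634444 = 6414074.257 m.

x -8899147 m, y 6414074 m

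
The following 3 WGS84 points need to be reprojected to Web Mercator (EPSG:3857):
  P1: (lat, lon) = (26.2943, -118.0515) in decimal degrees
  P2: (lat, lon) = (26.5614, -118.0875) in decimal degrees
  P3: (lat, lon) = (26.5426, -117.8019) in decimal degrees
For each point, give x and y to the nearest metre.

Web Mercator: x = R·λ, y = R·ln tan(π/4+φ/2), R = 6378137 m.
P1 (26.2943°, -118.0515°) → (-13141432.867, 3035577.154) m.
P2 (26.5614°, -118.0875°) → (-13145440.369, 3068780.532) m.
P3 (26.5426°, -117.8019°) → (-13113647.522, 3066440.969) m.

P1: x -13141433 m, y 3035577 m; P2: x -13145440 m, y 3068781 m; P3: x -13113648 m, y 3066441 m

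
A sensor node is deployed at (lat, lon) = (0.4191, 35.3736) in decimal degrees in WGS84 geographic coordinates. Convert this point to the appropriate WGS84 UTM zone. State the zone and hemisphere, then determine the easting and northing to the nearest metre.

Longitude 35.3736° lies in the 6° band [30°, 36°), giving zone 36; latitude is north of the equator, so 36N.
Zone 36 central meridian λ₀ = 6×36 − 183 = 33°; Δλ = +2.3736°.
Transverse Mercator on WGS84 with k₀ = 0.9996 gives E = 764191.314 m, N = 46363.196 m.

Zone 36N: E 764191 m, N 46363 m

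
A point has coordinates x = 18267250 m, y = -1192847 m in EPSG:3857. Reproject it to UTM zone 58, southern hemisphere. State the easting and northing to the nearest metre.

Web Mercator inverse (R = 6378137 m) → φ = -10.65360159°, λ = 164.09749874°.
UTM 58S forward: E = 401290.141 m, N = 8822177.838 m.

E 401290 m, N 8822178 m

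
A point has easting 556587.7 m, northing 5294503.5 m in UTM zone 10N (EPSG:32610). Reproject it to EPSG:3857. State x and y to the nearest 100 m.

x -13608200 m, y 6073900 m

Unproject from UTM 10N (λ₀ = -123°) → φ = 47.80139991°, λ = -122.24429973°.
Web Mercator (R = 6378137 m): x = -13608173.199 m, y = 6073878.223 m.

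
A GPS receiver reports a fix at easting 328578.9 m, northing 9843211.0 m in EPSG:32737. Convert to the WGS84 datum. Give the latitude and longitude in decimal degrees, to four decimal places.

lat -1.4180°, lon 37.4592°

Zone 37S: λ₀ = 39°, k₀ = 0.9996, false easting 500000 m, false northing 10000000 m.
Meridian distance M = (N − FN)/k₀ = -156851.7 m.
Inverse transverse Mercator on WGS84 gives φ = -1.41800022°, λ = 37.45919987°.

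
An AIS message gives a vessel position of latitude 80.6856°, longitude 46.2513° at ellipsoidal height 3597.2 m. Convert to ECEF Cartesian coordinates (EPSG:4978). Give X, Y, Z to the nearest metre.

WGS84: a = 6378137 m, e² = 0.006694380; N(φ) = a/√(1−e²sin²φ) = 6399028.783 m.
X = (N+h)·cosφ·cosλ = 716581.949 m; Y = (N+h)·cosφ·sinλ = 748585.271 m; Z = (N(1−e²)+h)·sinφ = 6275935.086 m.

X 716582 m, Y 748585 m, Z 6275935 m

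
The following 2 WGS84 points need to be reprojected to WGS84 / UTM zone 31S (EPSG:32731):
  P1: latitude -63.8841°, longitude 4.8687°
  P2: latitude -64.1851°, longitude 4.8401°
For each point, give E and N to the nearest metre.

UTM zone 31S: λ₀ = 3°, k₀ = 0.9996.
P1 (-63.8841°, 4.8687°) → (591770.611, 2914556.866) m.
P2 (-64.1851°, 4.8401°) → (589397.883, 2881066.934) m.

P1: E 591771 m, N 2914557 m; P2: E 589398 m, N 2881067 m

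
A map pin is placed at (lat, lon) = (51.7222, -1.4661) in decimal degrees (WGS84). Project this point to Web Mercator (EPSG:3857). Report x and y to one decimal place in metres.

Web Mercator is spherical with R = a = 6378137 m.
x = R·λ = 6378137 × -0.025588272 = -163205.505 m.
y = R·ln tan(π/4 + φ/2) = 6378137 × 1.058310706 = 6750050.673 m.

x -163205.5 m, y 6750050.7 m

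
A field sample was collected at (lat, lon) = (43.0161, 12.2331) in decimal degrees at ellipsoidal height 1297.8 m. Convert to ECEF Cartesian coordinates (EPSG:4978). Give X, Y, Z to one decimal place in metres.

WGS84: a = 6378137 m, e² = 0.006694380; N(φ) = a/√(1−e²sin²φ) = 6388096.070 m.
X = (N+h)·cosφ·cosλ = 4565605.348 m; Y = (N+h)·cosφ·sinλ = 989880.025 m; Z = (N(1−e²)+h)·sinφ = 4329695.048 m.

X 4565605.3 m, Y 989880.0 m, Z 4329695.0 m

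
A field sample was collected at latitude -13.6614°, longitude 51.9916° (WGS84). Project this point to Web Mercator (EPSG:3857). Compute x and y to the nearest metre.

Web Mercator is spherical with R = a = 6378137 m.
x = R·λ = 6378137 × 0.907424603 = 5787678.438 m.
y = R·ln tan(π/4 + φ/2) = 6378137 × -0.240728323 = -1535398.221 m.

x 5787678 m, y -1535398 m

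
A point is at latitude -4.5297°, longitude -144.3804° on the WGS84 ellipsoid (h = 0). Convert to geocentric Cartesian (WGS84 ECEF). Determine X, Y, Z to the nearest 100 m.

X -5168700 m, Y -3703100 m, Z -500400 m

WGS84: a = 6378137 m, e² = 0.006694380; N(φ) = a/√(1−e²sin²φ) = 6378270.161 m.
X = (N+h)·cosφ·cosλ = -5168710.980 m; Y = (N+h)·cosφ·sinλ = -3703108.672 m; Z = (N(1−e²)+h)·sinφ = -500357.152 m.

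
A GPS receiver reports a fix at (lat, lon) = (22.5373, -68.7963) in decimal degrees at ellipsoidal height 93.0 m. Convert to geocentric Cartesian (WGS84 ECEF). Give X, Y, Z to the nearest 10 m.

WGS84: a = 6378137 m, e² = 0.006694380; N(φ) = a/√(1−e²sin²φ) = 6381275.614 m.
X = (N+h)·cosφ·cosλ = 2131779.045 m; Y = (N+h)·cosφ·sinλ = -5495001.965 m; Z = (N(1−e²)+h)·sinφ = 2429508.196 m.

X 2131780 m, Y -5495000 m, Z 2429510 m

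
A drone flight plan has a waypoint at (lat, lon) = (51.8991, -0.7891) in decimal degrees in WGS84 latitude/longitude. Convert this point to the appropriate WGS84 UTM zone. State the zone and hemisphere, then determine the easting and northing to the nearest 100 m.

Zone 30N: E 652100 m, N 5752100 m

Longitude -0.7891° lies in the 6° band [-6°, 0°), giving zone 30; latitude is north of the equator, so 30N.
Zone 30 central meridian λ₀ = 6×30 − 183 = -3°; Δλ = +2.2109°.
Transverse Mercator on WGS84 with k₀ = 0.9996 gives E = 652111.519 m, N = 5752125.900 m.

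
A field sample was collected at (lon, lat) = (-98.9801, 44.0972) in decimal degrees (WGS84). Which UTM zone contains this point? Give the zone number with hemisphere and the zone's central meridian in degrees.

Zone 14N, central meridian -99°

UTM zone = ⌊(λ + 180)/6⌋ + 1; -98.9801° ∈ [-102°, -96°) → zone 14.
Hemisphere: N (φ ≥ 0).
Central meridian λ₀ = 6×14 − 183 = -99°.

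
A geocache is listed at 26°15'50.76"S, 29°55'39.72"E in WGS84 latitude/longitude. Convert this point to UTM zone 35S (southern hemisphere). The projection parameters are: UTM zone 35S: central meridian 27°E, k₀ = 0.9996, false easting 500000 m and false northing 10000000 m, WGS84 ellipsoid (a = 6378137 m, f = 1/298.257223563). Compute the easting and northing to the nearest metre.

Zone 35 central meridian λ₀ = 6×35 − 183 = 27°; Δλ = +2.9277°.
Transverse Mercator on WGS84 with k₀ = 0.9996 gives E = 792417.100 m, N = 7091760.349 m.

E 792417 m, N 7091760 m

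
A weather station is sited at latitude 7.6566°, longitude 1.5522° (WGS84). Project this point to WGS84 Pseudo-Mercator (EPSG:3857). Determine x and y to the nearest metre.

Web Mercator is spherical with R = a = 6378137 m.
x = R·λ = 6378137 × 0.027091001 = 172790.114 m.
y = R·ln tan(π/4 + φ/2) = 6378137 × 0.134032395 = 854876.976 m.

x 172790 m, y 854877 m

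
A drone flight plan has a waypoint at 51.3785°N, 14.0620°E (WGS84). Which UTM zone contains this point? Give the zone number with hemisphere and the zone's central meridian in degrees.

UTM zone = ⌊(λ + 180)/6⌋ + 1; 14.0620° ∈ [12°, 18°) → zone 33.
Hemisphere: N (φ ≥ 0).
Central meridian λ₀ = 6×33 − 183 = 15°.

Zone 33N, central meridian 15°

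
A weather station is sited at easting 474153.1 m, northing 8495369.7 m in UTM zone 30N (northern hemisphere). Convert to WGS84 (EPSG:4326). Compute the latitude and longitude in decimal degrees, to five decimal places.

Zone 30N: λ₀ = -3°, k₀ = 0.9996, false easting 500000 m.
Meridian distance M = (N − FN)/k₀ = 8498769.2 m.
Inverse transverse Mercator on WGS84 gives φ = 76.53739982°, λ = -3.99460000°.

lat 76.53740°, lon -3.99460°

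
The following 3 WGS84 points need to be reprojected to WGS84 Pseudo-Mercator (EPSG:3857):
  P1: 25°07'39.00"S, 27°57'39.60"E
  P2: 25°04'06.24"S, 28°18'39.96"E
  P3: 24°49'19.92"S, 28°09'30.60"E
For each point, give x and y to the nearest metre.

Web Mercator: x = R·λ, y = R·ln tan(π/4+φ/2), R = 6378137 m.
P1 (-25.1275°, 27.9610°) → (3112604.282, -2891413.270) m.
P2 (-25.0684°, 28.3111°) → (3151577.236, -2884148.364) m.
P3 (-24.8222°, 28.1585°) → (3134589.882, -2853921.651) m.

P1: x 3112604 m, y -2891413 m; P2: x 3151577 m, y -2884148 m; P3: x 3134590 m, y -2853922 m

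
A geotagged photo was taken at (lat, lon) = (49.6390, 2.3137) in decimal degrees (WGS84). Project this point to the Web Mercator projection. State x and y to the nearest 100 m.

Web Mercator is spherical with R = a = 6378137 m.
x = R·λ = 6378137 × 0.040381683 = 257559.906 m.
y = R·ln tan(π/4 + φ/2) = 6378137 × 1.000917689 = 6383990.143 m.

x 257600 m, y 6384000 m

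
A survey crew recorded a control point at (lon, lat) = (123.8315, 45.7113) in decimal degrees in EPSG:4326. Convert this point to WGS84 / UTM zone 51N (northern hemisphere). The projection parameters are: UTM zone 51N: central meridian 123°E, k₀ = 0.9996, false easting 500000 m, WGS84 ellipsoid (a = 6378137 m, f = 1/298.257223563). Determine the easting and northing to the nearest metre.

Zone 51 central meridian λ₀ = 6×51 − 183 = 123°; Δλ = +0.8315°.
Transverse Mercator on WGS84 with k₀ = 0.9996 gives E = 564718.950 m, N = 5062307.932 m.

E 564719 m, N 5062308 m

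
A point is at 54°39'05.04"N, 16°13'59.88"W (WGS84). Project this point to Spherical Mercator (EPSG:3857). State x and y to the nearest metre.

x -1807083 m, y 7294502 m

Web Mercator is spherical with R = a = 6378137 m.
x = R·λ = 6378137 × -0.283324533 = -1807082.690 m.
y = R·ln tan(π/4 + φ/2) = 6378137 × 1.143672799 = 7294501.794 m.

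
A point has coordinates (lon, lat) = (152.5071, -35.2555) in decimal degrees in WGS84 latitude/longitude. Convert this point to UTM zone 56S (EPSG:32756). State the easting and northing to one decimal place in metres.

Zone 56 central meridian λ₀ = 6×56 − 183 = 153°; Δλ = -0.4929°.
Transverse Mercator on WGS84 with k₀ = 0.9996 gives E = 455162.130 m, N = 6098511.031 m.

E 455162.1 m, N 6098511.0 m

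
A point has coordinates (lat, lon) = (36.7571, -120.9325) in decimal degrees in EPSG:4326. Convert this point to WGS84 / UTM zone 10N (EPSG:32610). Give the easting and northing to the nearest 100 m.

Zone 10 central meridian λ₀ = 6×10 − 183 = -123°; Δλ = +2.0675°.
Transverse Mercator on WGS84 with k₀ = 0.9996 gives E = 684552.991 m, N = 4069920.347 m.

E 684600 m, N 4069900 m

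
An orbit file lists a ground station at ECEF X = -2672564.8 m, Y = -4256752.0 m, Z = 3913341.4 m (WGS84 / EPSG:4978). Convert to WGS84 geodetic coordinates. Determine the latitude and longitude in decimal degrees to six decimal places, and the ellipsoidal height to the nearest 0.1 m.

λ = atan2(Y, X) = -122.12230033°; p = √(X²+Y²) = 5026185.5 m.
Bowring's method on WGS84 (a = 6378137 m, b = 6356752.314 m) gives φ = 38.09069996°, h = -50.123 m.

lat 38.090700°, lon -122.122300°, h -50.1 m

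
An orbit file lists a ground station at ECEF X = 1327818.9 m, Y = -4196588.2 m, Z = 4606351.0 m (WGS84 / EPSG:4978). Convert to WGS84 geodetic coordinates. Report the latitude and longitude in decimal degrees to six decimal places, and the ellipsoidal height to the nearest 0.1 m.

lat 46.493900°, lon -72.442400°, h 4325.6 m

λ = atan2(Y, X) = -72.44240039°; p = √(X²+Y²) = 4401642.4 m.
Bowring's method on WGS84 (a = 6378137 m, b = 6356752.314 m) gives φ = 46.49389992°, h = 4325.644 m.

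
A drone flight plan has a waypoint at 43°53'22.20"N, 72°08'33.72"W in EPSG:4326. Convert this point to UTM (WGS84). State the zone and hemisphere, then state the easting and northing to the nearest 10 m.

Longitude -72.1427° lies in the 6° band [-78°, -72°), giving zone 18; latitude is north of the equator, so 18N.
Zone 18 central meridian λ₀ = 6×18 − 183 = -75°; Δλ = +2.8573°.
Transverse Mercator on WGS84 with k₀ = 0.9996 gives E = 729510.044 m, N = 4863569.067 m.

Zone 18N: E 729510 m, N 4863570 m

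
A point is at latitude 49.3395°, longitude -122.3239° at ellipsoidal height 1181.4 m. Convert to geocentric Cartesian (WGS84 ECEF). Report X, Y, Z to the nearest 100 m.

X -2226900 m, Y -3519300 m, Z 4816100 m

WGS84: a = 6378137 m, e² = 0.006694380; N(φ) = a/√(1−e²sin²φ) = 6390457.781 m.
X = (N+h)·cosφ·cosλ = -2226851.263 m; Y = (N+h)·cosφ·sinλ = -3519279.316 m; Z = (N(1−e²)+h)·sinφ = 4816141.073 m.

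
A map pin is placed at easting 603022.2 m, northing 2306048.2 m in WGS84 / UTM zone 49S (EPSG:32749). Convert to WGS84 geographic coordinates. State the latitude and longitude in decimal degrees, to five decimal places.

Zone 49S: λ₀ = 111°, k₀ = 0.9996, false easting 500000 m, false northing 10000000 m.
Meridian distance M = (N − FN)/k₀ = -7697030.6 m.
Inverse transverse Mercator on WGS84 gives φ = -69.33529998°, λ = 113.61649919°.

lat -69.33530°, lon 113.61650°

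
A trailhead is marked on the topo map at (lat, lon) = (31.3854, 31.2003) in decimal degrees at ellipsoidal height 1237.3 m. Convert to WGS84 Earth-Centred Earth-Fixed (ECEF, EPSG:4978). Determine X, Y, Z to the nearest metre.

WGS84: a = 6378137 m, e² = 0.006694380; N(φ) = a/√(1−e²sin²φ) = 6383935.223 m.
X = (N+h)·cosφ·cosλ = 4662504.488 m; Y = (N+h)·cosφ·sinλ = 2823746.455 m; Z = (N(1−e²)+h)·sinφ = 3303090.675 m.

X 4662504 m, Y 2823746 m, Z 3303091 m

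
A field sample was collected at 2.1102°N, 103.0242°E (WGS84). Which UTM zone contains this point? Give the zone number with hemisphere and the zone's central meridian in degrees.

Zone 48N, central meridian 105°

UTM zone = ⌊(λ + 180)/6⌋ + 1; 103.0242° ∈ [102°, 108°) → zone 48.
Hemisphere: N (φ ≥ 0).
Central meridian λ₀ = 6×48 − 183 = 105°.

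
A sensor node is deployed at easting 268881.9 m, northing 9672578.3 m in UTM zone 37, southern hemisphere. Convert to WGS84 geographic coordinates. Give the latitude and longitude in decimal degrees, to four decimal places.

Zone 37S: λ₀ = 39°, k₀ = 0.9996, false easting 500000 m, false northing 10000000 m.
Meridian distance M = (N − FN)/k₀ = -327552.7 m.
Inverse transverse Mercator on WGS84 gives φ = -2.96030027°, λ = 36.92070040°.

lat -2.9603°, lon 36.9207°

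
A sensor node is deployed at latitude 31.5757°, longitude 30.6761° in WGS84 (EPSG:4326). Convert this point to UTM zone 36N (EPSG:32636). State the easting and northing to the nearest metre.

Zone 36 central meridian λ₀ = 6×36 − 183 = 33°; Δλ = -2.3239°.
Transverse Mercator on WGS84 with k₀ = 0.9996 gives E = 279462.898 m, N = 3495749.496 m.

E 279463 m, N 3495749 m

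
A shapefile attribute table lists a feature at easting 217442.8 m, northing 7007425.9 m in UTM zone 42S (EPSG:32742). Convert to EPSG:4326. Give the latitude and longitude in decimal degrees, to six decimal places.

lat -27.026600°, lon 66.152100°

Zone 42S: λ₀ = 69°, k₀ = 0.9996, false easting 500000 m, false northing 10000000 m.
Meridian distance M = (N − FN)/k₀ = -2993771.6 m.
Inverse transverse Mercator on WGS84 gives φ = -27.02659983°, λ = 66.15210002°.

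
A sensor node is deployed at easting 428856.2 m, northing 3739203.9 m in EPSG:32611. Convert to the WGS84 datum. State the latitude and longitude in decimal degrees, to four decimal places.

Zone 11N: λ₀ = -117°, k₀ = 0.9996, false easting 500000 m.
Meridian distance M = (N − FN)/k₀ = 3740700.2 m.
Inverse transverse Mercator on WGS84 gives φ = 33.79060017°, λ = -117.76850004°.

lat 33.7906°, lon -117.7685°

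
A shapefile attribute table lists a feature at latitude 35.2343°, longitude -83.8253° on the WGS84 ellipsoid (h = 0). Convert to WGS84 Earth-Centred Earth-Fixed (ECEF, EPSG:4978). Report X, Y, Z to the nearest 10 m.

X 560980 m, Y -5185220 m, Z 3659130 m

WGS84: a = 6378137 m, e² = 0.006694380; N(φ) = a/√(1−e²sin²φ) = 6385254.607 m.
X = (N+h)·cosφ·cosλ = 560978.245 m; Y = (N+h)·cosφ·sinλ = -5185216.589 m; Z = (N(1−e²)+h)·sinφ = 3659129.305 m.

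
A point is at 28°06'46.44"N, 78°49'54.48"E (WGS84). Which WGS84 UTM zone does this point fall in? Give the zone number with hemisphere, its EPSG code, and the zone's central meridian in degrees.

UTM zone = ⌊(λ + 180)/6⌋ + 1; 78.8318° ∈ [78°, 84°) → zone 44.
Hemisphere: N (φ ≥ 0).
Central meridian λ₀ = 6×44 − 183 = 81°.
EPSG code: 32644.

Zone 44N (EPSG:32644), central meridian 81°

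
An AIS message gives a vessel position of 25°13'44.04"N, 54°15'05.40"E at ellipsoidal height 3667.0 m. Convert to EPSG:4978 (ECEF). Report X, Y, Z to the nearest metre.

X 3374836 m, Y 4688202 m, Z 2703597 m

WGS84: a = 6378137 m, e² = 0.006694380; N(φ) = a/√(1−e²sin²φ) = 6382019.130 m.
X = (N+h)·cosφ·cosλ = 3374836.013 m; Y = (N+h)·cosφ·sinλ = 4688201.796 m; Z = (N(1−e²)+h)·sinφ = 2703596.619 m.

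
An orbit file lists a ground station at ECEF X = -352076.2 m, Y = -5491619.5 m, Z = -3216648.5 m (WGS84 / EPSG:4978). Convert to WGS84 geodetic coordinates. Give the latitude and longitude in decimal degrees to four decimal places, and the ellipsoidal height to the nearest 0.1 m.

lat -30.4758°, lon -93.6683°, h 1391.7 m

λ = atan2(Y, X) = -93.66830041°; p = √(X²+Y²) = 5502894.0 m.
Bowring's method on WGS84 (a = 6378137 m, b = 6356752.314 m) gives φ = -30.47579986°, h = 1391.749 m.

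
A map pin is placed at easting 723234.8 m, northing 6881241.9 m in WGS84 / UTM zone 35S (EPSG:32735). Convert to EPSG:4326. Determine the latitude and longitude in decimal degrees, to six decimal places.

lat -28.175700°, lon 29.273800°

Zone 35S: λ₀ = 27°, k₀ = 0.9996, false easting 500000 m, false northing 10000000 m.
Meridian distance M = (N − FN)/k₀ = -3120006.1 m.
Inverse transverse Mercator on WGS84 gives φ = -28.17570037°, λ = 29.27380017°.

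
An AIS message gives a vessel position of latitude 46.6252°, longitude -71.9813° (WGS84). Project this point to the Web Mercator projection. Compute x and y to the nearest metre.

x -8012922 m, y 5881110 m

Web Mercator is spherical with R = a = 6378137 m.
x = R·λ = 6378137 × -1.256310685 = -8012921.663 m.
y = R·ln tan(π/4 + φ/2) = 6378137 × 0.922073376 = 5881110.317 m.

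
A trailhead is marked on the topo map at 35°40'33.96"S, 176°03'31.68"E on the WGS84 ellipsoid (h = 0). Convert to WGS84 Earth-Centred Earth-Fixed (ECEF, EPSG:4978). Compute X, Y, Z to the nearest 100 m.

WGS84: a = 6378137 m, e² = 0.006694380; N(φ) = a/√(1−e²sin²φ) = 6385410.698 m.
X = (N+h)·cosφ·cosλ = -5174773.925 m; Y = (N+h)·cosφ·sinλ = 356519.226 m; Z = (N(1−e²)+h)·sinφ = -3699057.145 m.

X -5174800 m, Y 356500 m, Z -3699100 m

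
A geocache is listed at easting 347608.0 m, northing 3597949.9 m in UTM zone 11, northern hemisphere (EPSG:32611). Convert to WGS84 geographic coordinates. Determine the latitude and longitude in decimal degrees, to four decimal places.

Zone 11N: λ₀ = -117°, k₀ = 0.9996, false easting 500000 m.
Meridian distance M = (N − FN)/k₀ = 3599389.7 m.
Inverse transverse Mercator on WGS84 gives φ = 32.50839984°, λ = -118.62229983°.

lat 32.5084°, lon -118.6223°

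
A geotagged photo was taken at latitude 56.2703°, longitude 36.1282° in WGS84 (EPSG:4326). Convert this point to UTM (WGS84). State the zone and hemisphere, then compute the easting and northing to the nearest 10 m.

Longitude 36.1282° lies in the 6° band [36°, 42°), giving zone 37; latitude is north of the equator, so 37N.
Zone 37 central meridian λ₀ = 6×37 − 183 = 39°; Δλ = -2.8718°.
Transverse Mercator on WGS84 with k₀ = 0.9996 gives E = 322172.725 m, N = 6239871.539 m.

Zone 37N: E 322170 m, N 6239870 m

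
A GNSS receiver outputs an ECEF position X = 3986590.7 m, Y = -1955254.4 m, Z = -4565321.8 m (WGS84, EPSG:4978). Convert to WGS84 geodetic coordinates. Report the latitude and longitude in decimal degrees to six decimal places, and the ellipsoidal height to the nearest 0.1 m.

lat -45.987900°, lon -26.126001°, h 1402.4 m

λ = atan2(Y, X) = -26.126000502°; p = √(X²+Y²) = 4440261.8 m.
Bowring's method on WGS84 (a = 6378137 m, b = 6356752.314 m) gives φ = -45.98790041°, h = 1402.399 m.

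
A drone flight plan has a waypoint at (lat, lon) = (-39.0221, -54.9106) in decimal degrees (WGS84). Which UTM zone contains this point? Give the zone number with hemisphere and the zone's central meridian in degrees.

UTM zone = ⌊(λ + 180)/6⌋ + 1; -54.9106° ∈ [-60°, -54°) → zone 21.
Hemisphere: S (φ < 0).
Central meridian λ₀ = 6×21 − 183 = -57°.

Zone 21S, central meridian -57°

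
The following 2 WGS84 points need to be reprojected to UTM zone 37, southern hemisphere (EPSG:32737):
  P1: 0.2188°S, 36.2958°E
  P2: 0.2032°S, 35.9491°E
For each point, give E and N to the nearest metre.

UTM zone 37S: λ₀ = 39°, k₀ = 0.9996.
P1 (-0.2188°, 36.2958°) → (198979.896, 9975788.882) m.
P2 (-0.2032°, 35.9491°) → (160351.714, 9977508.200) m.

P1: E 198980 m, N 9975789 m; P2: E 160352 m, N 9977508 m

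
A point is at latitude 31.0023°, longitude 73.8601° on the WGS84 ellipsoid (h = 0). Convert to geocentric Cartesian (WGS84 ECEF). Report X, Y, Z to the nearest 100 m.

X 1521100 m, Y 5256200 m, Z 3266100 m

WGS84: a = 6378137 m, e² = 0.006694380; N(φ) = a/√(1−e²sin²φ) = 6383808.395 m.
X = (N+h)·cosφ·cosλ = 1521087.617 m; Y = (N+h)·cosφ·sinλ = 5256190.860 m; Z = (N(1−e²)+h)·sinφ = 3266112.092 m.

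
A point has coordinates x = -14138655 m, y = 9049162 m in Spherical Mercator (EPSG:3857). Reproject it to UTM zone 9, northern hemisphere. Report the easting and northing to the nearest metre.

E 601522 m, N 6963861 m

Web Mercator inverse (R = 6378137 m) → φ = 62.79090103°, λ = -127.00969883°.
UTM 9N forward: E = 601522.353 m, N = 6963860.777 m.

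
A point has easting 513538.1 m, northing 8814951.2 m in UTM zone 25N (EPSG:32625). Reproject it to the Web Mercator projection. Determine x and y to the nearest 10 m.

Unproject from UTM 25N (λ₀ = -33°) → φ = 79.40230030°, λ = -32.34059788°.
Web Mercator (R = 6378137 m): x = -3600138.888 m, y = 15166447.455 m.

x -3600140 m, y 15166450 m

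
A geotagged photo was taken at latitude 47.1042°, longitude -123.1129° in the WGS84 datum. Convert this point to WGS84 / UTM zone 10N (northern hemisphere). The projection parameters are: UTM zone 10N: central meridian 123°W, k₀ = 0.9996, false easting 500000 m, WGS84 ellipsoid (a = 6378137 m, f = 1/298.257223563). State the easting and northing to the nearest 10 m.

E 491430 m, N 5216750 m

Zone 10 central meridian λ₀ = 6×10 − 183 = -123°; Δλ = -0.1129°.
Transverse Mercator on WGS84 with k₀ = 0.9996 gives E = 491433.414 m, N = 5216749.767 m.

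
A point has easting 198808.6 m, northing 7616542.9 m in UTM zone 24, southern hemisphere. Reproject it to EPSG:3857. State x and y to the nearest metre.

Unproject from UTM 24S (λ₀ = -39°) → φ = -21.52859991°, λ = -41.90749962°.
Web Mercator (R = 6378137 m): x = -4665121.518 m, y = -2455021.250 m.

x -4665122 m, y -2455021 m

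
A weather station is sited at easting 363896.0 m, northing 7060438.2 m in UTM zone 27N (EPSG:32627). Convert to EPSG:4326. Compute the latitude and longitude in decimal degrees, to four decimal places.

Zone 27N: λ₀ = -21°, k₀ = 0.9996, false easting 500000 m.
Meridian distance M = (N − FN)/k₀ = 7063263.5 m.
Inverse transverse Mercator on WGS84 gives φ = 63.64550005°, λ = -23.74849940°.

lat 63.6455°, lon -23.7485°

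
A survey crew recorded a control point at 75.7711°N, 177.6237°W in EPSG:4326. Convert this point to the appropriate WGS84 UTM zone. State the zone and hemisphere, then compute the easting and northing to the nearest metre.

Longitude -177.6237° lies in the 6° band [-180°, -174°), giving zone 1; latitude is north of the equator, so 1N.
Zone 1 central meridian λ₀ = 6×1 − 183 = -177°; Δλ = -0.6237°.
Transverse Mercator on WGS84 with k₀ = 0.9996 gives E = 482887.588 m, N = 8409734.483 m.

Zone 1N: E 482888 m, N 8409734 m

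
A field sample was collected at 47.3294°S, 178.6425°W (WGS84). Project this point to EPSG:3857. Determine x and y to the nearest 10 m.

x -19886390 m, y -5996010 m

Web Mercator is spherical with R = a = 6378137 m.
x = R·λ = 6378137 × -3.117899809 = -19886392.134 m.
y = R·ln tan(π/4 + φ/2) = 6378137 × -0.940087561 = -5996007.259 m.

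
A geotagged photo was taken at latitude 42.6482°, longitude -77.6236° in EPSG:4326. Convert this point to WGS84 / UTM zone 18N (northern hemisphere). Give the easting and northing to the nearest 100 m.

Zone 18 central meridian λ₀ = 6×18 − 183 = -75°; Δλ = -2.6236°.
Transverse Mercator on WGS84 with k₀ = 0.9996 gives E = 284932.445 m, N = 4725086.431 m.

E 284900 m, N 4725100 m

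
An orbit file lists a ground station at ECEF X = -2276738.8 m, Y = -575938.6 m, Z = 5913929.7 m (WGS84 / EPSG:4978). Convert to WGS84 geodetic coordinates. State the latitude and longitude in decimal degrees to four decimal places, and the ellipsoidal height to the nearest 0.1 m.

λ = atan2(Y, X) = -165.80389979°; p = √(X²+Y²) = 2348455.8 m.
Bowring's method on WGS84 (a = 6378137 m, b = 6356752.314 m) gives φ = 68.47329979°, h = 3507.776 m.

lat 68.4733°, lon -165.8039°, h 3507.8 m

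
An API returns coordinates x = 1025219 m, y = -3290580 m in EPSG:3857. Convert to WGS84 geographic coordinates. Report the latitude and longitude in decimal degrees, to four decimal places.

R = 6378137 m. λ = x/R = 9.20969897°.
φ = 2·arctan(exp(y/R)) − 90° = 2·arctan(0.59695) − 90° = -28.32949941°.

lat -28.3295°, lon 9.2097°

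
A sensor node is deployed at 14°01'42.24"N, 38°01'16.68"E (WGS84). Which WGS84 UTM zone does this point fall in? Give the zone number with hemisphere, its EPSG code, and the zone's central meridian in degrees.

Zone 37N (EPSG:32637), central meridian 39°

UTM zone = ⌊(λ + 180)/6⌋ + 1; 38.0213° ∈ [36°, 42°) → zone 37.
Hemisphere: N (φ ≥ 0).
Central meridian λ₀ = 6×37 − 183 = 39°.
EPSG code: 32637.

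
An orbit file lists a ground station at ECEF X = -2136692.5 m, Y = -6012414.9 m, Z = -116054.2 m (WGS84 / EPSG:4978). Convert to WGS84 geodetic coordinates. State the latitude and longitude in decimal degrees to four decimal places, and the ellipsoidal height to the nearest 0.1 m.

λ = atan2(Y, X) = -109.56419980°; p = √(X²+Y²) = 6380798.4 m.
Bowring's method on WGS84 (a = 6378137 m, b = 6356752.314 m) gives φ = -1.04899965°, h = 3723.784 m.

lat -1.0490°, lon -109.5642°, h 3723.8 m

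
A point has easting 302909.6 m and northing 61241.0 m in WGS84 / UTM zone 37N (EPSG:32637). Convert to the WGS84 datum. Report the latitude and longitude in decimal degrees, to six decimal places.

Zone 37N: λ₀ = 39°, k₀ = 0.9996, false easting 500000 m.
Meridian distance M = (N − FN)/k₀ = 61265.5 m.
Inverse transverse Mercator on WGS84 gives φ = 0.55379994°, λ = 37.22900007°.

lat 0.553800°, lon 37.229000°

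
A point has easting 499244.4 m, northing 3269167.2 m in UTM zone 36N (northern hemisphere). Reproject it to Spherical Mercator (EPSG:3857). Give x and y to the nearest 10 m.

Unproject from UTM 36N (λ₀ = 33°) → φ = 29.55220005°, λ = 32.99220048°.
Web Mercator (R = 6378137 m): x = 3672674.958 m, y = 3446118.230 m.

x 3672670 m, y 3446120 m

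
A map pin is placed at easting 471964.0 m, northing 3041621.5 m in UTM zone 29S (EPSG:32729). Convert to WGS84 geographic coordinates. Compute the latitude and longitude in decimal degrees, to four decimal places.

Zone 29S: λ₀ = -9°, k₀ = 0.9996, false easting 500000 m, false northing 10000000 m.
Meridian distance M = (N − FN)/k₀ = -6961163.0 m.
Inverse transverse Mercator on WGS84 gives φ = -62.75470016°, λ = -9.54890056°.

lat -62.7547°, lon -9.5489°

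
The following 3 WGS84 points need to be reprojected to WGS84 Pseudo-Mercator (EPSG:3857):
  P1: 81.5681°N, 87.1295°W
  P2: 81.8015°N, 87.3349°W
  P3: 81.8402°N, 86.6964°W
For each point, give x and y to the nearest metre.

P1: x -9699212 m, y 16631279 m; P2: x -9722077 m, y 16810949 m; P3: x -9650999 m, y 16841230 m

Web Mercator: x = R·λ, y = R·ln tan(π/4+φ/2), R = 6378137 m.
P1 (81.5681°, -87.1295°) → (-9699211.573, 16631278.921) m.
P2 (81.8015°, -87.3349°) → (-9722076.596, 16810949.102) m.
P3 (81.8402°, -86.6964°) → (-9650999.102, 16841230.330) m.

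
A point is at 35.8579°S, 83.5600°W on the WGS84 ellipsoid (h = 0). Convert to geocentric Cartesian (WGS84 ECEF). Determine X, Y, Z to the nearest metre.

WGS84: a = 6378137 m, e² = 0.006694380; N(φ) = a/√(1−e²sin²φ) = 6385475.171 m.
X = (N+h)·cosφ·cosλ = 580470.009 m; Y = (N+h)·cosφ·sinλ = -5142594.040 m; Z = (N(1−e²)+h)·sinφ = -3715424.355 m.

X 580470 m, Y -5142594 m, Z -3715424 m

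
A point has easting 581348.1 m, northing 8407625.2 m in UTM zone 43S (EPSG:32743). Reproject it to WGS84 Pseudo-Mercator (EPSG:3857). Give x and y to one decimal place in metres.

x 8432963.5 m, y -1620435.2 m

Unproject from UTM 43S (λ₀ = 75°) → φ = -14.40249999°, λ = 75.75460013°.
Web Mercator (R = 6378137 m): x = 8432963.512 m, y = -1620435.188 m.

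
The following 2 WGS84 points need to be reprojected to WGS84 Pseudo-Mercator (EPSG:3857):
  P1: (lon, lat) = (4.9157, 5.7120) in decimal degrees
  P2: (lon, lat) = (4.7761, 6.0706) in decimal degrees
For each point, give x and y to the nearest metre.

P1: x 547213 m, y 636913 m; P2: x 531673 m, y 677044 m

Web Mercator: x = R·λ, y = R·ln tan(π/4+φ/2), R = 6378137 m.
P1 (5.7120°, 4.9157°) → (547213.221, 636912.825) m.
P2 (6.0706°, 4.7761°) → (531673.020, 677044.017) m.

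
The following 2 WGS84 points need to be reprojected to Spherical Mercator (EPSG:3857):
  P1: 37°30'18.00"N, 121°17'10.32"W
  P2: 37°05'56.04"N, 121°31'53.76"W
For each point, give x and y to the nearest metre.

Web Mercator: x = R·λ, y = R·ln tan(π/4+φ/2), R = 6378137 m.
P1 (37.5050°, -121.2862°) → (-13501518.024, 4509732.992) m.
P2 (37.0989°, -121.5316°) → (-13528835.827, 4452901.152) m.

P1: x -13501518 m, y 4509733 m; P2: x -13528836 m, y 4452901 m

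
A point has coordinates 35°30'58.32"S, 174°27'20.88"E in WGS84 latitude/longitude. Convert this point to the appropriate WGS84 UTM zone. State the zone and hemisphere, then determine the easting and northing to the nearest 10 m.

Zone 60S: E 269280 m, N 6066730 m

Longitude 174.4558° lies in the 6° band [174°, 180°), giving zone 60; latitude is south of the equator, so 60S.
Zone 60 central meridian λ₀ = 6×60 − 183 = 177°; Δλ = -2.5442°.
Transverse Mercator on WGS84 with k₀ = 0.9996 gives E = 269280.101 m, N = 6066732.885 m.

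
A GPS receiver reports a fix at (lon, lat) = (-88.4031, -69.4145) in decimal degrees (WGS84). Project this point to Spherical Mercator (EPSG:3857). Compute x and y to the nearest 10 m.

x -9840990 m, y -10880770 m

Web Mercator is spherical with R = a = 6378137 m.
x = R·λ = 6378137 × -1.542925164 = -9840988.077 m.
y = R·ln tan(π/4 + φ/2) = 6378137 × -1.705948330 = -10880772.163 m.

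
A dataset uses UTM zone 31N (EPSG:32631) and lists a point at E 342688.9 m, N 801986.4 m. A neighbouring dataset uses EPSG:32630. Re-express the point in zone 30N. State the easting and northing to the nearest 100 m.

UTM 31N → geographic: φ = 7.25319996°, λ = 1.57510013°.
UTM 30N (λ₀ = -3°) forward: E = 1005571.118 m, N = 804291.939 m.

E 1005600 m, N 804300 m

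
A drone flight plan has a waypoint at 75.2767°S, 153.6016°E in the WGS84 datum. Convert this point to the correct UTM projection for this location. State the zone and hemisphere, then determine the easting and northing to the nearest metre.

Zone 56S: E 517067 m, N 1645434 m

Longitude 153.6016° lies in the 6° band [150°, 156°), giving zone 56; latitude is south of the equator, so 56S.
Zone 56 central meridian λ₀ = 6×56 − 183 = 153°; Δλ = +0.6016°.
Transverse Mercator on WGS84 with k₀ = 0.9996 gives E = 517066.901 m, N = 1645433.701 m.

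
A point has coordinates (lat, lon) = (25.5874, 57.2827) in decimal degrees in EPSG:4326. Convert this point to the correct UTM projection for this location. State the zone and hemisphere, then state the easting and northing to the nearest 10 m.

Zone 40N: E 528390 m, N 2830020 m

Longitude 57.2827° lies in the 6° band [54°, 60°), giving zone 40; latitude is north of the equator, so 40N.
Zone 40 central meridian λ₀ = 6×40 − 183 = 57°; Δλ = +0.2827°.
Transverse Mercator on WGS84 with k₀ = 0.9996 gives E = 528390.127 m, N = 2830022.545 m.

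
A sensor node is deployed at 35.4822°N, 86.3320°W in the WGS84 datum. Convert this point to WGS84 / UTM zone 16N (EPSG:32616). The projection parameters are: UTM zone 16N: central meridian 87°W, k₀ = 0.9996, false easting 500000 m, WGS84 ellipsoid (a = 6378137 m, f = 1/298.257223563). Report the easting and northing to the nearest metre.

E 560597 m, N 3926724 m

Zone 16 central meridian λ₀ = 6×16 − 183 = -87°; Δλ = +0.6680°.
Transverse Mercator on WGS84 with k₀ = 0.9996 gives E = 560596.805 m, N = 3926724.389 m.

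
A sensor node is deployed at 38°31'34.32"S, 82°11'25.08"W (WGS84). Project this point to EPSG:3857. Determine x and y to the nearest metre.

x -9149382 m, y -4654029 m

Web Mercator is spherical with R = a = 6378137 m.
x = R·λ = 6378137 × -1.434491348 = -9149382.344 m.
y = R·ln tan(π/4 + φ/2) = 6378137 × -0.729684741 = -4654029.247 m.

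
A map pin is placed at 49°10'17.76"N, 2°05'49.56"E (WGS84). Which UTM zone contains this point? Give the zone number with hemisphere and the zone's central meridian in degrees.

UTM zone = ⌊(λ + 180)/6⌋ + 1; 2.0971° ∈ [0°, 6°) → zone 31.
Hemisphere: N (φ ≥ 0).
Central meridian λ₀ = 6×31 − 183 = 3°.

Zone 31N, central meridian 3°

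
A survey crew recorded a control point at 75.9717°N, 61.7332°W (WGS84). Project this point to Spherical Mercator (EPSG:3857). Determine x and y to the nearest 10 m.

Web Mercator is spherical with R = a = 6378137 m.
x = R·λ = 6378137 × -1.077447598 = -6872108.389 m.
y = R·ln tan(π/4 + φ/2) = 6378137 × 2.095284332 = 13364010.522 m.

x -6872110 m, y 13364010 m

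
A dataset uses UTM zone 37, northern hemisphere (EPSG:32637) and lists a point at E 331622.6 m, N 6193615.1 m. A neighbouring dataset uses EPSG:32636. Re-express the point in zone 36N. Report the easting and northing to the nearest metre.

UTM 37N → geographic: φ = 55.85860023°, λ = 36.30969920°.
UTM 36N (λ₀ = 33°) forward: E = 707129.113 m, N = 6195295.991 m.

E 707129 m, N 6195296 m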